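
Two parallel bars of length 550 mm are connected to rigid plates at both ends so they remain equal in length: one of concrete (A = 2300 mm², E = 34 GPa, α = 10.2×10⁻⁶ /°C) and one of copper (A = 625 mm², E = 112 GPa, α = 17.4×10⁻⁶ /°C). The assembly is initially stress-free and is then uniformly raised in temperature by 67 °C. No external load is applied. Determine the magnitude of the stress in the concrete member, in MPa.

Equilibrium of a rigid end plate with no external load gives equal and opposite internal forces ±P in the two members. Since α_{copper} > α_{concrete}, heating drives the copper into compression and the concrete into tension.
Compatibility of the two members (thermal + elastic change equal): (α₁ − α₂)ΔT = P·[1/(A₁E₁) + 1/(A₂E₂)].
|α₁ − α₂|·ΔT = 7.2×10⁻⁶ × 67 = 0.0004824.
1/(A₁E₁) + 1/(A₂E₂) = 1/(2300×34×10³) + 1/(625×112×10³) = 2.707×10⁻⁸ N⁻¹.
P = 0.0004824 / 2.707×10⁻⁸ = 17820 N = 17.82 kN.
σ_{concrete} = P/A₁ = 17820/2300 = 7.747 MPa, tensile.

σ ≈ 7.75 MPa (tensile)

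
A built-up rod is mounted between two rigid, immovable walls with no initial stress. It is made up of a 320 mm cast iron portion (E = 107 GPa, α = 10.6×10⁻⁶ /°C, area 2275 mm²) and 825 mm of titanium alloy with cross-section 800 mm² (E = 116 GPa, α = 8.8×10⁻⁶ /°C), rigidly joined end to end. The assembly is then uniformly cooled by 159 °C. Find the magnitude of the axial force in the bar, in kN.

If the supports were absent, the total length change would be Σ αᵢΔT Lᵢ = 10.6×10⁻⁶×159×320 + 8.8×10⁻⁶×159×825 = 1.694 mm.
The rigid supports impose zero overall length change; the single axial force P common to all segments must satisfy P Σ Lᵢ/(AᵢEᵢ) = δ_free.
The series flexibility is Σ Lᵢ/(AᵢEᵢ) = 320/(2275×107×10³) + 825/(800×116×10³) = 1.02×10⁻⁵ mm/N.
P = 1.694 / 1.02×10⁻⁵ = 166000 N = 166 kN, tensile.

P ≈ 166 kN (tensile)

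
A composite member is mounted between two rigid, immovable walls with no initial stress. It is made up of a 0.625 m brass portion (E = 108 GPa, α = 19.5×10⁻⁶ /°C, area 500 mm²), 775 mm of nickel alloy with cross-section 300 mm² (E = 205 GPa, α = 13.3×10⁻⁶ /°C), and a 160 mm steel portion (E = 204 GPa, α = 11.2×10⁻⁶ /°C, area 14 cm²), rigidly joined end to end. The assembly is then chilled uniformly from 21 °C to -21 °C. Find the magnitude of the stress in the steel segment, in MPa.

σ ≈ 29.5 MPa (tensile)

Free thermal contraction of the whole bar: Σ αᵢΔT Lᵢ = 19.5×10⁻⁶×42×625 + 13.3×10⁻⁶×42×775 + 11.2×10⁻⁶×42×160 = 1.02 mm.
Since the ends are fixed, an axial force P builds up, equal in every segment, with P · Σ Lᵢ/(AᵢEᵢ) = δ_free.
The series flexibility is Σ Lᵢ/(AᵢEᵢ) = 625/(500×108×10³) + 775/(300×205×10³) + 160/(1400×204×10³) = 2.474×10⁻⁵ mm/N.
P = 1.02 / 2.474×10⁻⁵ = 41240 N = 41.24 kN, tensile.
σ_{steel} = P / A = 41240 / 1400 = 29.46 MPa.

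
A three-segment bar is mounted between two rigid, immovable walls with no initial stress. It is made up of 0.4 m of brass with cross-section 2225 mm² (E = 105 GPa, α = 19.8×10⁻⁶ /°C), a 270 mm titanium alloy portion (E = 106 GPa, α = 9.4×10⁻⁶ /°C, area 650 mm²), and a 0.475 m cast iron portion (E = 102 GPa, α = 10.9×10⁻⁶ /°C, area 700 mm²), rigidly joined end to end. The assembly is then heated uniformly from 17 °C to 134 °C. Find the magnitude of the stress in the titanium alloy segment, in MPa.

σ ≈ 229 MPa (compressive)

With the walls removed the bar would change length by δ_free = Σ αᵢΔT Lᵢ = 19.8×10⁻⁶×117×400 + 9.4×10⁻⁶×117×270 + 10.9×10⁻⁶×117×475 = 1.829 mm.
Since the ends are fixed, an axial force P builds up, equal in every segment, with P · Σ Lᵢ/(AᵢEᵢ) = δ_free.
The series flexibility is Σ Lᵢ/(AᵢEᵢ) = 400/(2225×105×10³) + 270/(650×106×10³) + 475/(700×102×10³) = 1.228×10⁻⁵ mm/N.
Hence P = δ_free / Σ(L/AE) = 1.829/1.228×10⁻⁵ = 148.9 kN (compressive).
σ_{titanium alloy} = P / A = 148900 / 650 = 229.1 MPa.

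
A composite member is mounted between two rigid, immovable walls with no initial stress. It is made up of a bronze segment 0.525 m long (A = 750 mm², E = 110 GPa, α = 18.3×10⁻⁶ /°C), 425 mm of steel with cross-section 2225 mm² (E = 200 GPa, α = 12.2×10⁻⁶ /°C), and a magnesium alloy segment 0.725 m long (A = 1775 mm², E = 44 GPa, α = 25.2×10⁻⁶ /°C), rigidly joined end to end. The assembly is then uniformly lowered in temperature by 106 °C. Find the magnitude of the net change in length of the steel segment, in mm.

|ΔL| ≈ 0.348 mm

If the supports were absent, the total length change would be Σ αᵢΔT Lᵢ = 18.3×10⁻⁶×106×525 + 12.2×10⁻⁶×106×425 + 25.2×10⁻⁶×106×725 = 3.505 mm.
The rigid supports impose zero overall length change; the single axial force P common to all segments must satisfy P Σ Lᵢ/(AᵢEᵢ) = δ_free.
Σ Lᵢ/(AᵢEᵢ) = 525/(750×110×10³) + 425/(2225×200×10³) + 725/(1775×44×10³) = 1.66×10⁻⁵ mm/N.
Hence P = δ_free / Σ(L/AE) = 3.505/1.66×10⁻⁵ = 211.1 kN (tensile).
For the steel segment, free thermal change = 12.2×10⁻⁶×106×425 = 0.5496 mm and elastic change from P = 211100×425/(2225×200×10³) = 0.2016 mm; these oppose, so the net change is 0.348 mm (segment shortens).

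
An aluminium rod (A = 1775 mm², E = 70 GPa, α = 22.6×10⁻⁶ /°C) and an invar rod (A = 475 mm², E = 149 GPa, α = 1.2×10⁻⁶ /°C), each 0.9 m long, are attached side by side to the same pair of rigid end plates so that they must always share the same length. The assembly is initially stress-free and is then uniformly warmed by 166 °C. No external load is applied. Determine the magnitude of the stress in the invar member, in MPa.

Both members must finish at the same length. With the larger α, the aluminium tends to over-expand; the plates restrain it, putting the aluminium in compression and the invar in tension. With no external load the two internal forces are equal and opposite, magnitude P.
Equating the net (thermal + elastic) strains gives |α₁ − α₂|·ΔT = P·[1/(A₁E₁) + 1/(A₂E₂)].
|α₁ − α₂|·ΔT = 21.4×10⁻⁶ × 166 = 0.003552.
1/(A₁E₁) + 1/(A₂E₂) = 1/(1775×70×10³) + 1/(475×149×10³) = 2.218×10⁻⁸ N⁻¹.
P = 0.003552 / 2.218×10⁻⁸ = 160200 N = 160.2 kN.
σ_{invar} = P/A₂ = 160200/475 = 337.2 MPa, tensile.

σ ≈ 337 MPa (tensile)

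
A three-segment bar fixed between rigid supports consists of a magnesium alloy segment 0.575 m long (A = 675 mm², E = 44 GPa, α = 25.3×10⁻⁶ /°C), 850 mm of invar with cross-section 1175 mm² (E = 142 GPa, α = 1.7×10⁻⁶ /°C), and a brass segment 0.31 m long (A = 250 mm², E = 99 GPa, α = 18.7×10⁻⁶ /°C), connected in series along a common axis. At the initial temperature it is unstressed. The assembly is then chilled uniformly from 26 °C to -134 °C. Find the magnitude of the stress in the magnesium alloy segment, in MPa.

σ ≈ 140 MPa (tensile)

With the walls removed the bar would change length by δ_free = Σ αᵢΔT Lᵢ = 25.3×10⁻⁶×160×575 + 1.7×10⁻⁶×160×850 + 18.7×10⁻⁶×160×310 = 3.486 mm.
The walls prevent any net length change, so an axial force P (same in every segment) develops. Compatibility: P · Σ Lᵢ/(AᵢEᵢ) = δ_free.
The series flexibility is Σ Lᵢ/(AᵢEᵢ) = 575/(675×44×10³) + 850/(1175×142×10³) + 310/(250×99×10³) = 3.698×10⁻⁵ mm/N.
P = 3.486 / 3.698×10⁻⁵ = 94280 N = 94.28 kN, tensile.
σ_{magnesium alloy} = P / A = 94280 / 675 = 139.7 MPa.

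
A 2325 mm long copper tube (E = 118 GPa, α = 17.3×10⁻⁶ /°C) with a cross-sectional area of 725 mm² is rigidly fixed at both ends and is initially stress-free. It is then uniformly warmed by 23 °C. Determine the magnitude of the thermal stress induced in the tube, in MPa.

With length fixed, the mechanical strain must cancel the thermal strain αΔT = 17.3×10⁻⁶ × 23 = 397.9×10⁻⁶.
The stress required to suppress this strain is σ = Eε = 118×10³ × 397.9×10⁻⁶ = 46.95 MPa, compressive since the tube is trying to expand.

σ ≈ 47 MPa (compressive)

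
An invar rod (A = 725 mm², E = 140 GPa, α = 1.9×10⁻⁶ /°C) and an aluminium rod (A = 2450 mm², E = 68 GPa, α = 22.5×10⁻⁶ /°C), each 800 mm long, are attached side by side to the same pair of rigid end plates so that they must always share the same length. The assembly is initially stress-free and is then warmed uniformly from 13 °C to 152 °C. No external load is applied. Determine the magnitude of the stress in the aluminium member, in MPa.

σ ≈ 73.7 MPa (compressive)

Equilibrium of a rigid end plate with no external load gives equal and opposite internal forces ±P in the two members. Since α_{aluminium} > α_{invar}, heating drives the aluminium into compression and the invar into tension.
Equating the net (thermal + elastic) strains gives |α₁ − α₂|·ΔT = P·[1/(A₁E₁) + 1/(A₂E₂)].
|α₁ − α₂|·ΔT = 20.6×10⁻⁶ × 139 = 0.002863.
1/(A₁E₁) + 1/(A₂E₂) = 1/(725×140×10³) + 1/(2450×68×10³) = 1.585×10⁻⁸ N⁻¹.
P = 0.002863 / 1.585×10⁻⁸ = 180600 N = 180.6 kN.
σ_{aluminium} = P/A₂ = 180600/2450 = 73.72 MPa, compressive.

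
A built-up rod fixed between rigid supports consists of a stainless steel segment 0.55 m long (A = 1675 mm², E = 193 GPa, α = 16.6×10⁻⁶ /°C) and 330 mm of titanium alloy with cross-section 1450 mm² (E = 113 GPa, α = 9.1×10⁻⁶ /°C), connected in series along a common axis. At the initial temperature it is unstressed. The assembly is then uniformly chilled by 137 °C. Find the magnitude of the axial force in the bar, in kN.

Free thermal contraction of the whole bar: Σ αᵢΔT Lᵢ = 16.6×10⁻⁶×137×550 + 9.1×10⁻⁶×137×330 = 1.662 mm.
Since the ends are fixed, an axial force P builds up, equal in every segment, with P · Σ Lᵢ/(AᵢEᵢ) = δ_free.
The series flexibility is Σ Lᵢ/(AᵢEᵢ) = 550/(1675×193×10³) + 330/(1450×113×10³) = 3.715×10⁻⁶ mm/N.
P = 1.662 / 3.715×10⁻⁶ = 447400 N = 447.4 kN, tensile.

P ≈ 447 kN (tensile)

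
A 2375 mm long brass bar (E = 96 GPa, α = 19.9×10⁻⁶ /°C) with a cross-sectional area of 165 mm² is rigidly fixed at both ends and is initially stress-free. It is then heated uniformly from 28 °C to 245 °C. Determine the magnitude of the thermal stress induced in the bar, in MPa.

σ ≈ 415 MPa (compressive)

With length fixed, the mechanical strain must cancel the thermal strain αΔT = 19.9×10⁻⁶ × 217 = 4318.3×10⁻⁶.
The stress required to suppress this strain is σ = Eε = 96×10³ × 4318.3×10⁻⁶ = 414.6 MPa, compressive since the bar is trying to expand.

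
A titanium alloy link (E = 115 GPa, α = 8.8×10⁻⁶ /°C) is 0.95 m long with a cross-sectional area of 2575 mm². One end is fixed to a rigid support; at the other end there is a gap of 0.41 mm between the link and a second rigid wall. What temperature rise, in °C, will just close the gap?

Contact occurs when the free expansion equals the gap: αΔT L = 0.41 mm.
ΔT = 0.41 / (8.8×10⁻⁶ × 950) = 49.04 °C.

ΔT ≈ 49 °C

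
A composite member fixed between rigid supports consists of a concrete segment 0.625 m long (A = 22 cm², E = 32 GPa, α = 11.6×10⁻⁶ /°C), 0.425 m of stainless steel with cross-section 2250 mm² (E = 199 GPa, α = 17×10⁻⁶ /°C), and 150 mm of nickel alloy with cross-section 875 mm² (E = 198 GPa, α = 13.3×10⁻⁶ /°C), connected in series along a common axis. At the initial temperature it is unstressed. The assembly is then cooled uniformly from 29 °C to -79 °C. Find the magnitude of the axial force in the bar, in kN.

With the walls removed the bar would change length by δ_free = Σ αᵢΔT Lᵢ = 11.6×10⁻⁶×108×625 + 17×10⁻⁶×108×425 + 13.3×10⁻⁶×108×150 = 1.779 mm.
Since the ends are fixed, an axial force P builds up, equal in every segment, with P · Σ Lᵢ/(AᵢEᵢ) = δ_free.
The series flexibility is Σ Lᵢ/(AᵢEᵢ) = 625/(2200×32×10³) + 425/(2250×199×10³) + 150/(875×198×10³) = 1.069×10⁻⁵ mm/N.
Hence P = δ_free / Σ(L/AE) = 1.779/1.069×10⁻⁵ = 166.4 kN (tensile).

P ≈ 166 kN (tensile)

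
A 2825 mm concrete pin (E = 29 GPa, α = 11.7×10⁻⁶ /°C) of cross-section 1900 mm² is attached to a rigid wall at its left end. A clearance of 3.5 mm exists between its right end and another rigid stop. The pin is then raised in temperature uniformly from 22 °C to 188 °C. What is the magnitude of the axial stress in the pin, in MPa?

Unrestrained expansion: δ_free = αΔT L = 11.7×10⁻⁶ × 166 × 2825 = 5.487 mm.
The gap closes (δ_free > 3.5 mm) and the wall then resists a further 5.487 − 3.5 = 1.987 mm of expansion.
So σ = E(δ_free − g)/L = 29×10³ × 1.987/2825 = 20.39 MPa.

σ ≈ 20.4 MPa (compressive)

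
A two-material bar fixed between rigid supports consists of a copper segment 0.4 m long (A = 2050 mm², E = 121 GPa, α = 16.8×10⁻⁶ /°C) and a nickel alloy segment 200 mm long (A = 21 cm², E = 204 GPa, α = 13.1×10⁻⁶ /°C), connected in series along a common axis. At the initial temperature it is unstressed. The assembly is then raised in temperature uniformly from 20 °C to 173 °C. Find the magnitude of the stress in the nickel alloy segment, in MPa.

If the supports were absent, the total length change would be Σ αᵢΔT Lᵢ = 16.8×10⁻⁶×153×400 + 13.1×10⁻⁶×153×200 = 1.429 mm.
Since the ends are fixed, an axial force P builds up, equal in every segment, with P · Σ Lᵢ/(AᵢEᵢ) = δ_free.
The series flexibility is Σ Lᵢ/(AᵢEᵢ) = 400/(2050×121×10³) + 200/(2100×204×10³) = 2.079×10⁻⁶ mm/N.
P = 1.429 / 2.079×10⁻⁶ = 687200 N = 687.2 kN, compressive.
σ_{nickel alloy} = P / A = 687200 / 2100 = 327.2 MPa.

σ ≈ 327 MPa (compressive)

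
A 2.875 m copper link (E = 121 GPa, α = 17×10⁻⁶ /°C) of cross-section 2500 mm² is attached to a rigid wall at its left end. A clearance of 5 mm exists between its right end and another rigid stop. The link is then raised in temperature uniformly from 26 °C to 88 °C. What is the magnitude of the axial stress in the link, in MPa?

σ ≈ 0 MPa

Unrestrained expansion: δ_free = αΔT L = 17×10⁻⁶ × 62 × 2875 = 3.03 mm.
Since δ_free = 3.03 mm is less than the 5 mm gap, the link never touches the wall. No axial force develops.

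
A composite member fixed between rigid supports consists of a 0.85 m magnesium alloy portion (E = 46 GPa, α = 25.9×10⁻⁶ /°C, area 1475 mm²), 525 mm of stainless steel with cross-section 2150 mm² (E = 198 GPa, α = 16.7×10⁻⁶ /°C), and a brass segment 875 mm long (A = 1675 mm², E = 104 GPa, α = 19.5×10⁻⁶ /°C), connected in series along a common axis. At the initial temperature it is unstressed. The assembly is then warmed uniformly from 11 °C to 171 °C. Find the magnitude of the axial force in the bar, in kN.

P ≈ 408 kN (compressive)

If the supports were absent, the total length change would be Σ αᵢΔT Lᵢ = 25.9×10⁻⁶×160×850 + 16.7×10⁻⁶×160×525 + 19.5×10⁻⁶×160×875 = 7.655 mm.
Since the ends are fixed, an axial force P builds up, equal in every segment, with P · Σ Lᵢ/(AᵢEᵢ) = δ_free.
Σ Lᵢ/(AᵢEᵢ) = 850/(1475×46×10³) + 525/(2150×198×10³) + 875/(1675×104×10³) = 1.878×10⁻⁵ mm/N.
P = 7.655 / 1.878×10⁻⁵ = 407500 N = 407.5 kN, compressive.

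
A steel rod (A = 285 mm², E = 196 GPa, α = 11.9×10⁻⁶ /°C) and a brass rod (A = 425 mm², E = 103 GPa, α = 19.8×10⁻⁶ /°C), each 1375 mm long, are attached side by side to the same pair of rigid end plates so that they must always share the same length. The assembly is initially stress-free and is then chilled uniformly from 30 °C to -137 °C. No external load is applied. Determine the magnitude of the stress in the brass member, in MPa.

σ ≈ 76.2 MPa (tensile)

Both members must finish at the same length. With the larger α, the brass tends to over-contract; the plates restrain it, putting the brass in tension and the steel in compression. With no external load the two internal forces are equal and opposite, magnitude P.
Setting the final lengths equal and cancelling L: (α₁ − α₂)ΔT = P/(A₁E₁) + P/(A₂E₂).
|α₁ − α₂|·ΔT = 7.9×10⁻⁶ × 167 = 0.001319.
1/(A₁E₁) + 1/(A₂E₂) = 1/(285×196×10³) + 1/(425×103×10³) = 4.075×10⁻⁸ N⁻¹.
P = 0.001319 / 4.075×10⁻⁸ = 32380 N = 32.38 kN.
σ_{brass} = P/A₂ = 32380/425 = 76.19 MPa, tensile.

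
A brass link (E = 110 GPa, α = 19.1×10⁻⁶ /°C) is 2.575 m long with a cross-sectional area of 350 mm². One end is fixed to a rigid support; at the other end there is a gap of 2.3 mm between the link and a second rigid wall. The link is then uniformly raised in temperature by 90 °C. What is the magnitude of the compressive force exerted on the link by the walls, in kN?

If the wall were absent the link would grow by αΔT L = 19.1×10⁻⁶ × 90 × 2575 = 4.426 mm.
After closing the 2.3 mm clearance, 4.426 − 2.3 = 2.126 mm of expansion remains to be suppressed by the wall.
That suppressed elongation corresponds to σ = E·Δ/L = 110×10³ × 2.126/2575 = 90.84 MPa.
Force on the wall = σA = 90.84 × 350 mm² = 31.79 kN.

P ≈ 31.8 kN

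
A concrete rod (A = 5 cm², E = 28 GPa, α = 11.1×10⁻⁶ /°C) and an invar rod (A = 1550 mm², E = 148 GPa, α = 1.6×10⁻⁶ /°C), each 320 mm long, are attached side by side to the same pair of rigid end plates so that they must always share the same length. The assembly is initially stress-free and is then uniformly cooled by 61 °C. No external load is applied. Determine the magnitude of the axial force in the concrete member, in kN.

P ≈ 7.65 kN (tensile in the concrete)

The concrete has the larger α, so on cooling it would change length more than the invar if both were free. The rigid plates force a common final length, so the concrete is put into tension and the invar into compression, with equal and opposite forces P (no external load).
Setting the final lengths equal and cancelling L: (α₁ − α₂)ΔT = P/(A₁E₁) + P/(A₂E₂).
|α₁ − α₂|·ΔT = 9.5×10⁻⁶ × 61 = 0.0005795.
1/(A₁E₁) + 1/(A₂E₂) = 1/(500×28×10³) + 1/(1550×148×10³) = 7.579×10⁻⁸ N⁻¹.
So P = 0.0005795 / 7.579×10⁻⁸ = 7.646 kN.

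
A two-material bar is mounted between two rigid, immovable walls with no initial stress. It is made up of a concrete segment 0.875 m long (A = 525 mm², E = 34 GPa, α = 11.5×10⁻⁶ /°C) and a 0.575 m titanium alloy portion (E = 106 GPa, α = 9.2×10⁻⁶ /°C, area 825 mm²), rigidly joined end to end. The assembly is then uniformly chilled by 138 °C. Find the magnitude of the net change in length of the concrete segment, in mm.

|ΔL| ≈ 0.479 mm

If the supports were absent, the total length change would be Σ αᵢΔT Lᵢ = 11.5×10⁻⁶×138×875 + 9.2×10⁻⁶×138×575 = 2.119 mm.
The rigid supports impose zero overall length change; the single axial force P common to all segments must satisfy P Σ Lᵢ/(AᵢEᵢ) = δ_free.
The series flexibility is Σ Lᵢ/(AᵢEᵢ) = 875/(525×34×10³) + 575/(825×106×10³) = 5.559×10⁻⁵ mm/N.
Hence P = δ_free / Σ(L/AE) = 2.119/5.559×10⁻⁵ = 38.11 kN (tensile).
For the concrete segment, free thermal change = 11.5×10⁻⁶×138×875 = 1.389 mm and elastic change from P = 38110×875/(525×34×10³) = 1.868 mm; these oppose, so the net change is 0.479 mm (segment lengthens).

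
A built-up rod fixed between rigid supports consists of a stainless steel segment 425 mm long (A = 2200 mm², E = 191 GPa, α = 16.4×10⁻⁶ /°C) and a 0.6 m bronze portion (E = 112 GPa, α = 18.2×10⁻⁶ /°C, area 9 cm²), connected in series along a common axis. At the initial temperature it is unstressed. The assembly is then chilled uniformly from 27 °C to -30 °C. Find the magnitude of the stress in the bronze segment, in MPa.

With the walls removed the bar would change length by δ_free = Σ αᵢΔT Lᵢ = 16.4×10⁻⁶×57×425 + 18.2×10⁻⁶×57×600 = 1.02 mm.
The walls prevent any net length change, so an axial force P (same in every segment) develops. Compatibility: P · Σ Lᵢ/(AᵢEᵢ) = δ_free.
Σ Lᵢ/(AᵢEᵢ) = 425/(2200×191×10³) + 600/(900×112×10³) = 6.964×10⁻⁶ mm/N.
P = 1.02 / 6.964×10⁻⁶ = 146400 N = 146.4 kN, tensile.
σ_{bronze} = P / A = 146400 / 900 = 162.7 MPa.

σ ≈ 163 MPa (tensile)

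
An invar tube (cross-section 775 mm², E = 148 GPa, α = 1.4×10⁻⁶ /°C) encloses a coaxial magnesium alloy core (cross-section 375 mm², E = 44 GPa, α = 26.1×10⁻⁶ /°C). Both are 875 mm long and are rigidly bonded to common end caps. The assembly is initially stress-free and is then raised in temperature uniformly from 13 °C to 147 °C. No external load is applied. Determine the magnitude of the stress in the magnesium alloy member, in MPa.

The magnesium alloy has the larger α, so on heating it would change length more than the invar if both were free. The rigid plates force a common final length, so the magnesium alloy is put into compression and the invar into tension, with equal and opposite forces P (no external load).
Compatibility of the two members (thermal + elastic change equal): (α₁ − α₂)ΔT = P·[1/(A₁E₁) + 1/(A₂E₂)].
|α₁ − α₂|·ΔT = 24.7×10⁻⁶ × 134 = 0.00331.
1/(A₁E₁) + 1/(A₂E₂) = 1/(775×148×10³) + 1/(375×44×10³) = 6.932×10⁻⁸ N⁻¹.
So P = 0.00331 / 6.932×10⁻⁸ = 47.74 kN.
σ_{magnesium alloy} = P/A₂ = 47740/375 = 127.3 MPa, compressive.

σ ≈ 127 MPa (compressive)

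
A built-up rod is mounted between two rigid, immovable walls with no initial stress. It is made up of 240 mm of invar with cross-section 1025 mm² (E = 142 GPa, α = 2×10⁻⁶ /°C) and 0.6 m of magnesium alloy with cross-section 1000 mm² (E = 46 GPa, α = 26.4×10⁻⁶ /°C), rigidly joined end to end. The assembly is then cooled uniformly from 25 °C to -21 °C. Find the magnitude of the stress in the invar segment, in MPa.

With the walls removed the bar would change length by δ_free = Σ αᵢΔT Lᵢ = 2×10⁻⁶×46×240 + 26.4×10⁻⁶×46×600 = 0.7507 mm.
The walls prevent any net length change, so an axial force P (same in every segment) develops. Compatibility: P · Σ Lᵢ/(AᵢEᵢ) = δ_free.
The series flexibility is Σ Lᵢ/(AᵢEᵢ) = 240/(1025×142×10³) + 600/(1000×46×10³) = 1.469×10⁻⁵ mm/N.
Hence P = δ_free / Σ(L/AE) = 0.7507/1.469×10⁻⁵ = 51.1 kN (tensile).
σ_{invar} = P / A = 51100 / 1025 = 49.85 MPa.

σ ≈ 49.8 MPa (tensile)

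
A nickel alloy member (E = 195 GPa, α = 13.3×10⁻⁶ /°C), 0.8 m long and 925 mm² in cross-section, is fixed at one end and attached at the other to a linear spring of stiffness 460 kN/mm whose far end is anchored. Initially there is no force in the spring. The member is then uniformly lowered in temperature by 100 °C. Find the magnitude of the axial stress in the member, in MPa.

The unrestrained thermal change is αΔT L = 13.3×10⁻⁶ × 100 × 800 = 1.064 mm.
With a force P in the spring, the elastic change of the member is PL/(AE) and that of the spring is P/k; compatibility requires their sum to equal δ_free.
So P = δ_free / [L/(AE) + 1/k] = 1.064 / [ 800/(925×195×10³) + 1/(460×10³) ].
P = 1.064 / 6.609×10⁻⁶ = 161000 N.
σ = P/A = 161000/925 = 174 MPa.

σ ≈ 174 MPa (tensile)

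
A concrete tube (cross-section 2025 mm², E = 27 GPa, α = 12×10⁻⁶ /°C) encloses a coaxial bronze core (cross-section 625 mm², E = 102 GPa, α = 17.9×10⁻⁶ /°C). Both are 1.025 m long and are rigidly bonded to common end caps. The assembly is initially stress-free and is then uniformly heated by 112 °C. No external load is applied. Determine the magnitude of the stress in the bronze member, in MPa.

Equilibrium of a rigid end plate with no external load gives equal and opposite internal forces ±P in the two members. Since α_{bronze} > α_{concrete}, heating drives the bronze into compression and the concrete into tension.
Compatibility of the two members (thermal + elastic change equal): (α₁ − α₂)ΔT = P·[1/(A₁E₁) + 1/(A₂E₂)].
|α₁ − α₂|·ΔT = 5.9×10⁻⁶ × 112 = 0.0006608.
1/(A₁E₁) + 1/(A₂E₂) = 1/(2025×27×10³) + 1/(625×102×10³) = 3.398×10⁻⁸ N⁻¹.
So P = 0.0006608 / 3.398×10⁻⁸ = 19.45 kN.
σ_{bronze} = P/A₂ = 19450/625 = 31.12 MPa, compressive.

σ ≈ 31.1 MPa (compressive)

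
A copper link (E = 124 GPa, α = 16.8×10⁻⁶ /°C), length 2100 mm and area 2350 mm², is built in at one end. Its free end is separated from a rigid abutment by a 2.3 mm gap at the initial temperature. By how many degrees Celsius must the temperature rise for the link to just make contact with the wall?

ΔT ≈ 65.2 °C

Contact occurs when the free expansion equals the gap: αΔT L = 2.3 mm.
So ΔT = g/(αL) = 2.3/(16.8×10⁻⁶ × 2100) = 65.19 °C.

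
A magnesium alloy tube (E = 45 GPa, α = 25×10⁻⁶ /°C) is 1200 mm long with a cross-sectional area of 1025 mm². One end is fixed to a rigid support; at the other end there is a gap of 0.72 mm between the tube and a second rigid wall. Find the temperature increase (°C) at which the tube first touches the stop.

The gap closes when αΔT L = 0.72 mm, since the tube is still unstressed at that instant.
ΔT = 0.72 / (25×10⁻⁶ × 1200) = 24 °C.

ΔT ≈ 24 °C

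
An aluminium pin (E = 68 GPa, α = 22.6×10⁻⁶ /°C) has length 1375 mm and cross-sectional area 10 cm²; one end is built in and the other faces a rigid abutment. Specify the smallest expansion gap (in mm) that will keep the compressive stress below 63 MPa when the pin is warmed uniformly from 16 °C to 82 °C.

Free expansion if unrestrained: δ_free = αΔT L = 22.6×10⁻⁶ × 66 × 1375 = 2.051 mm.
A stress of 63 MPa corresponds to the wall pushing the pin back by σL/E = 63×1375/(68×10³) = 1.274 mm.
The gap must absorb the remainder: g_min = 2.051 − 1.274 = 0.7771 mm.

g ≈ 0.777 mm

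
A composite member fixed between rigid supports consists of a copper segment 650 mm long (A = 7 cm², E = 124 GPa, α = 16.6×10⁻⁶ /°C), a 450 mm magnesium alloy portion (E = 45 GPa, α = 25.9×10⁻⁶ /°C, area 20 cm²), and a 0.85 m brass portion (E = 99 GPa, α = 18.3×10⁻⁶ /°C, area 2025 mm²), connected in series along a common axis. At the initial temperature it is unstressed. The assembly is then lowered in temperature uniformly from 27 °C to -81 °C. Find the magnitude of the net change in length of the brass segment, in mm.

|ΔL| ≈ 0.64 mm

Free thermal contraction of the whole bar: Σ αᵢΔT Lᵢ = 16.6×10⁻⁶×108×650 + 25.9×10⁻⁶×108×450 + 18.3×10⁻⁶×108×850 = 4.104 mm.
The rigid supports impose zero overall length change; the single axial force P common to all segments must satisfy P Σ Lᵢ/(AᵢEᵢ) = δ_free.
The series flexibility is Σ Lᵢ/(AᵢEᵢ) = 650/(700×124×10³) + 450/(2000×45×10³) + 850/(2025×99×10³) = 1.673×10⁻⁵ mm/N.
So P = 4.104 / 1.673×10⁻⁵ = 245.3 kN, tensile.
For the brass segment, free thermal change = 18.3×10⁻⁶×108×850 = 1.68 mm and elastic change from P = 245300×850/(2025×99×10³) = 1.04 mm; these oppose, so the net change is 0.64 mm (segment shortens).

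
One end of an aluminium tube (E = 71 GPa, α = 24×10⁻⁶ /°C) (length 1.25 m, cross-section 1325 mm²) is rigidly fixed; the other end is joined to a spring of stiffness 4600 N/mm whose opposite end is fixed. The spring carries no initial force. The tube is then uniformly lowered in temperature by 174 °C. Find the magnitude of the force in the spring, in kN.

P ≈ 22.6 kN

Free thermal contraction: δ_free = αΔT L = 24×10⁻⁶ × 174 × 1250 = 5.22 mm.
With a force P in the spring, the elastic change of the tube is PL/(AE) and that of the spring is P/k; compatibility requires their sum to equal δ_free.
So P = δ_free / [L/(AE) + 1/k] = 5.22 / [ 1250/(1325×71×10³) + 1/(4600) ].
P = 5.22 / 0.0002307 = 22630 N.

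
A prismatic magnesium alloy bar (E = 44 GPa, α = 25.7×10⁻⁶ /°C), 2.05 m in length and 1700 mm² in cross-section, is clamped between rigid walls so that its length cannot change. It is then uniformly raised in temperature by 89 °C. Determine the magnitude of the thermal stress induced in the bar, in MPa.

σ ≈ 101 MPa (compressive)

With length fixed, the mechanical strain must cancel the thermal strain αΔT = 25.7×10⁻⁶ × 89 = 2287.3×10⁻⁶.
Hence σ = E·αΔT = 44×10³ × 2287.3×10⁻⁶ = 100.6 MPa, compressive.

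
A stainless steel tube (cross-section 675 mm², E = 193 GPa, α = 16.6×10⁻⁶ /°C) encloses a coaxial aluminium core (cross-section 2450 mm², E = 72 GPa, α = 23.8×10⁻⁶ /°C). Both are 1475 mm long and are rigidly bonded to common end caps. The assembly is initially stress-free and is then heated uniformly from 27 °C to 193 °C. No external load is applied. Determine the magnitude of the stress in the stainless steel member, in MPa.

σ ≈ 133 MPa (tensile)

The aluminium has the larger α, so on heating it would change length more than the stainless steel if both were free. The rigid plates force a common final length, so the aluminium is put into compression and the stainless steel into tension, with equal and opposite forces P (no external load).
Equating the net (thermal + elastic) strains gives |α₁ − α₂|·ΔT = P·[1/(A₁E₁) + 1/(A₂E₂)].
|α₁ − α₂|·ΔT = 7.2×10⁻⁶ × 166 = 0.001195.
1/(A₁E₁) + 1/(A₂E₂) = 1/(675×193×10³) + 1/(2450×72×10³) = 1.335×10⁻⁸ N⁻¹.
So P = 0.001195 / 1.335×10⁻⁸ = 89.56 kN.
σ_{stainless steel} = P/A₁ = 89560/675 = 132.7 MPa, tensile.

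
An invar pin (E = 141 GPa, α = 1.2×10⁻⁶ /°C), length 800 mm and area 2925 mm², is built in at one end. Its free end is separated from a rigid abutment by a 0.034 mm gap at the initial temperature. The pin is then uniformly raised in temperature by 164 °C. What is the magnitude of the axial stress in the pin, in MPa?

σ ≈ 21.8 MPa (compressive)

Unrestrained expansion: δ_free = αΔT L = 1.2×10⁻⁶ × 164 × 800 = 0.1574 mm.
After closing the 0.034 mm clearance, 0.1574 − 0.034 = 0.1234 mm of expansion remains to be suppressed by the wall.
Compatibility: PL/(AE) = 0.1234 mm, so σ = P/A = E × (0.1234/800) = 21.76 MPa.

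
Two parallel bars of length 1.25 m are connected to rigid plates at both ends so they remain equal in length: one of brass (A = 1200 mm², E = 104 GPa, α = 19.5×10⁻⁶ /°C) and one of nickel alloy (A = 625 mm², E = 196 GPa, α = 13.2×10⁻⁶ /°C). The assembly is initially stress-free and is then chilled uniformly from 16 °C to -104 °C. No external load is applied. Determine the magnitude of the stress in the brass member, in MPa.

σ ≈ 38.9 MPa (tensile)

Equilibrium of a rigid end plate with no external load gives equal and opposite internal forces ±P in the two members. Since α_{brass} > α_{nickel alloy}, cooling drives the brass into tension and the nickel alloy into compression.
Compatibility of the two members (thermal + elastic change equal): (α₁ − α₂)ΔT = P·[1/(A₁E₁) + 1/(A₂E₂)].
|α₁ − α₂|·ΔT = 6.3×10⁻⁶ × 120 = 0.000756.
1/(A₁E₁) + 1/(A₂E₂) = 1/(1200×104×10³) + 1/(625×196×10³) = 1.618×10⁻⁸ N⁻¹.
P = 0.000756 / 1.618×10⁻⁸ = 46740 N = 46.74 kN.
σ_{brass} = P/A₁ = 46740/1200 = 38.95 MPa, tensile.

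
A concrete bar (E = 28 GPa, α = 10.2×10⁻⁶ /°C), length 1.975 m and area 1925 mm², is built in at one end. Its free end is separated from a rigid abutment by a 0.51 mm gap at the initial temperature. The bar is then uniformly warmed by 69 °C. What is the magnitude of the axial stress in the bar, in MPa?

σ ≈ 12.5 MPa (compressive)

Unrestrained expansion: δ_free = αΔT L = 10.2×10⁻⁶ × 69 × 1975 = 1.39 mm.
The gap closes (δ_free > 0.51 mm) and the wall then resists a further 1.39 − 0.51 = 0.88 mm of expansion.
So σ = E(δ_free − g)/L = 28×10³ × 0.88/1975 = 12.48 MPa.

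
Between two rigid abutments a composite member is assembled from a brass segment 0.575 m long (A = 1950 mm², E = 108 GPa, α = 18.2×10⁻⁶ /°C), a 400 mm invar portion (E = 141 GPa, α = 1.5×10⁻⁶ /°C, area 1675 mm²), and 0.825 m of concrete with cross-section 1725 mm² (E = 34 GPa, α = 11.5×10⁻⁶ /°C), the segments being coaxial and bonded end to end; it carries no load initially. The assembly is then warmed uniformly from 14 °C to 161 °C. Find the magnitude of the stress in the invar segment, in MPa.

Free thermal expansion of the whole bar: Σ αᵢΔT Lᵢ = 18.2×10⁻⁶×147×575 + 1.5×10⁻⁶×147×400 + 11.5×10⁻⁶×147×825 = 3.021 mm.
Since the ends are fixed, an axial force P builds up, equal in every segment, with P · Σ Lᵢ/(AᵢEᵢ) = δ_free.
The series flexibility is Σ Lᵢ/(AᵢEᵢ) = 575/(1950×108×10³) + 400/(1675×141×10³) + 825/(1725×34×10³) = 1.849×10⁻⁵ mm/N.
P = 3.021 / 1.849×10⁻⁵ = 163400 N = 163.4 kN, compressive.
σ_{invar} = P / A = 163400 / 1675 = 97.55 MPa.

σ ≈ 97.5 MPa (compressive)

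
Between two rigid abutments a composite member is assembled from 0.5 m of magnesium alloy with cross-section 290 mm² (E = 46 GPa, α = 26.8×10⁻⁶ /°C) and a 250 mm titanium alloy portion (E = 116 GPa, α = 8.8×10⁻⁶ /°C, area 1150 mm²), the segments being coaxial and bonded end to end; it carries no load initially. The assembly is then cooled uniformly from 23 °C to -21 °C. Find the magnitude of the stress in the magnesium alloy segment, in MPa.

σ ≈ 60.1 MPa (tensile)

Free thermal contraction of the whole bar: Σ αᵢΔT Lᵢ = 26.8×10⁻⁶×44×500 + 8.8×10⁻⁶×44×250 = 0.6864 mm.
The rigid supports impose zero overall length change; the single axial force P common to all segments must satisfy P Σ Lᵢ/(AᵢEᵢ) = δ_free.
Σ Lᵢ/(AᵢEᵢ) = 500/(290×46×10³) + 250/(1150×116×10³) = 3.936×10⁻⁵ mm/N.
Hence P = δ_free / Σ(L/AE) = 0.6864/3.936×10⁻⁵ = 17.44 kN (tensile).
σ_{magnesium alloy} = P / A = 17440 / 290 = 60.14 MPa.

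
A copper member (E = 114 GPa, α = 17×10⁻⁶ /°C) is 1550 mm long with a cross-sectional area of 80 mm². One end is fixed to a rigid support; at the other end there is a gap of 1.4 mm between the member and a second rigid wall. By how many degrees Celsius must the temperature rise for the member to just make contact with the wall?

The gap closes when αΔT L = 1.4 mm, since the member is still unstressed at that instant.
ΔT = 1.4 / (17×10⁻⁶ × 1550) = 53.13 °C.

ΔT ≈ 53.1 °C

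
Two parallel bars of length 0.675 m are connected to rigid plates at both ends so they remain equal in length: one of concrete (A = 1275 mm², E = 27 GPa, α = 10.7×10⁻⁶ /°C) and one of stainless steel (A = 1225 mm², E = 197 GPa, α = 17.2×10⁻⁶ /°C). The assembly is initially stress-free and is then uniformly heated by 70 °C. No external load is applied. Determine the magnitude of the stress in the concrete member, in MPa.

The stainless steel has the larger α, so on heating it would change length more than the concrete if both were free. The rigid plates force a common final length, so the stainless steel is put into compression and the concrete into tension, with equal and opposite forces P (no external load).
Setting the final lengths equal and cancelling L: (α₁ − α₂)ΔT = P/(A₁E₁) + P/(A₂E₂).
|α₁ − α₂|·ΔT = 6.5×10⁻⁶ × 70 = 0.000455.
1/(A₁E₁) + 1/(A₂E₂) = 1/(1275×27×10³) + 1/(1225×197×10³) = 3.319×10⁻⁸ N⁻¹.
So P = 0.000455 / 3.319×10⁻⁸ = 13.71 kN.
σ_{concrete} = P/A₁ = 13710/1275 = 10.75 MPa, tensile.

σ ≈ 10.8 MPa (tensile)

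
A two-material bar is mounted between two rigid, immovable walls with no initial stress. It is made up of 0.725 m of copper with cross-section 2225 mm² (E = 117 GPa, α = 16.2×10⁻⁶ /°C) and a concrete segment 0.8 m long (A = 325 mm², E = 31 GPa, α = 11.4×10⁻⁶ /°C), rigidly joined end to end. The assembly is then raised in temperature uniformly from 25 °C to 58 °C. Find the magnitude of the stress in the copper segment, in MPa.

σ ≈ 3.77 MPa (compressive)

If the supports were absent, the total length change would be Σ αᵢΔT Lᵢ = 16.2×10⁻⁶×33×725 + 11.4×10⁻⁶×33×800 = 0.6885 mm.
The rigid supports impose zero overall length change; the single axial force P common to all segments must satisfy P Σ Lᵢ/(AᵢEᵢ) = δ_free.
The series flexibility is Σ Lᵢ/(AᵢEᵢ) = 725/(2225×117×10³) + 800/(325×31×10³) = 8.219×10⁻⁵ mm/N.
P = 0.6885 / 8.219×10⁻⁵ = 8378 N = 8.378 kN, compressive.
σ_{copper} = P / A = 8378 / 2225 = 3.765 MPa.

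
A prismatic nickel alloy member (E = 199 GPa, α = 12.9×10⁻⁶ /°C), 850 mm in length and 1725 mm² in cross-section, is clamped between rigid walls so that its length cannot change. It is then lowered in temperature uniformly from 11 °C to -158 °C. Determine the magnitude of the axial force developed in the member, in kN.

P ≈ 748 kN (tensile)

With zero net strain, σ = E·αΔT = 199 GPa × 12.9×10⁻⁶ × 169 = 433.8 MPa.
Axial force P = σA = 433.8 × 1725 = 748400 N = 748.4 kN, tensile.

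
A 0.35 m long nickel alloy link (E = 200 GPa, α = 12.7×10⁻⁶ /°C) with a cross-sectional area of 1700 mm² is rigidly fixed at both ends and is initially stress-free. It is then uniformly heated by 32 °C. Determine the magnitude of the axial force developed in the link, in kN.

With zero net strain, σ = E·αΔT = 200 GPa × 12.7×10⁻⁶ × 32 = 81.28 MPa.
Then P = σA = 81.28 × 1700 mm² = 138.2 kN, compressive.

P ≈ 138 kN (compressive)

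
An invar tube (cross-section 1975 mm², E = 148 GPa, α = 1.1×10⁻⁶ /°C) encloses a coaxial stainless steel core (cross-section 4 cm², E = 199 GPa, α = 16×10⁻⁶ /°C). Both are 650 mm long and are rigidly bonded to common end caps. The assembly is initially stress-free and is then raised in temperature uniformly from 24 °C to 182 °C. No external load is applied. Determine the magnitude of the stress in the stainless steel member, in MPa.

The stainless steel has the larger α, so on heating it would change length more than the invar if both were free. The rigid plates force a common final length, so the stainless steel is put into compression and the invar into tension, with equal and opposite forces P (no external load).
Compatibility of the two members (thermal + elastic change equal): (α₁ − α₂)ΔT = P·[1/(A₁E₁) + 1/(A₂E₂)].
|α₁ − α₂|·ΔT = 14.9×10⁻⁶ × 158 = 0.002354.
1/(A₁E₁) + 1/(A₂E₂) = 1/(1975×148×10³) + 1/(400×199×10³) = 1.598×10⁻⁸ N⁻¹.
P = 0.002354 / 1.598×10⁻⁸ = 147300 N = 147.3 kN.
σ_{stainless steel} = P/A₂ = 147300/400 = 368.2 MPa, compressive.

σ ≈ 368 MPa (compressive)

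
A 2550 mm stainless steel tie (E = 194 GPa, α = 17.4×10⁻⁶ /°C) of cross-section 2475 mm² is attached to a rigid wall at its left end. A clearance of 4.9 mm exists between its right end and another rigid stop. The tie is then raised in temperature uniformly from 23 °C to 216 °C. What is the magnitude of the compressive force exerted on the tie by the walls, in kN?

If the wall were absent the tie would grow by αΔT L = 17.4×10⁻⁶ × 193 × 2550 = 8.563 mm.
After closing the 4.9 mm clearance, 8.563 − 4.9 = 3.663 mm of expansion remains to be suppressed by the wall.
Compatibility: PL/(AE) = 3.663 mm, so σ = P/A = E × (3.663/2550) = 278.7 MPa.
P = σA = 278.7 × 2475 = 689.8 kN.

P ≈ 690 kN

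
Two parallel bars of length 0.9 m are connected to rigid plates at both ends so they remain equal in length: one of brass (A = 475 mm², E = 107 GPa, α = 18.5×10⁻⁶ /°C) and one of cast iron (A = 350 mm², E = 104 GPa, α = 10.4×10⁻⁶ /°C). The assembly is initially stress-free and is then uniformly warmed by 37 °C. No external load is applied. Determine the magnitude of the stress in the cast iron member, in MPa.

σ ≈ 18.2 MPa (tensile)

Both members must finish at the same length. With the larger α, the brass tends to over-expand; the plates restrain it, putting the brass in compression and the cast iron in tension. With no external load the two internal forces are equal and opposite, magnitude P.
Compatibility of the two members (thermal + elastic change equal): (α₁ − α₂)ΔT = P·[1/(A₁E₁) + 1/(A₂E₂)].
|α₁ − α₂|·ΔT = 8.1×10⁻⁶ × 37 = 0.0002997.
1/(A₁E₁) + 1/(A₂E₂) = 1/(475×107×10³) + 1/(350×104×10³) = 4.715×10⁻⁸ N⁻¹.
So P = 0.0002997 / 4.715×10⁻⁸ = 6.357 kN.
σ_{cast iron} = P/A₂ = 6357/350 = 18.16 MPa, tensile.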